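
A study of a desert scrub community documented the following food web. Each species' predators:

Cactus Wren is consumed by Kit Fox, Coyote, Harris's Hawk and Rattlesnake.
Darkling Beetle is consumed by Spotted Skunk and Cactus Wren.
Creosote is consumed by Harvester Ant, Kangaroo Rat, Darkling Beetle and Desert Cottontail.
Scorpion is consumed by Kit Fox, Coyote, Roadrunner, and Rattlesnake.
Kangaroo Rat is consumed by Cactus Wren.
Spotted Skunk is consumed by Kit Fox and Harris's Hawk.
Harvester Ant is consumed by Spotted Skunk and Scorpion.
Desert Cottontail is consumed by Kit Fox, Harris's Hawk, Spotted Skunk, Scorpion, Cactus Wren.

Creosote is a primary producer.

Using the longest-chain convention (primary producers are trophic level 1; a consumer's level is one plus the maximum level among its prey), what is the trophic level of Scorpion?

Trophic level 3

Creosote is a producer → level 1.
Harvester Ant eats Creosote → level 2.
Scorpion eats Harvester Ant (level 2); other prey at levels: Desert Cottontail 2 → level 3.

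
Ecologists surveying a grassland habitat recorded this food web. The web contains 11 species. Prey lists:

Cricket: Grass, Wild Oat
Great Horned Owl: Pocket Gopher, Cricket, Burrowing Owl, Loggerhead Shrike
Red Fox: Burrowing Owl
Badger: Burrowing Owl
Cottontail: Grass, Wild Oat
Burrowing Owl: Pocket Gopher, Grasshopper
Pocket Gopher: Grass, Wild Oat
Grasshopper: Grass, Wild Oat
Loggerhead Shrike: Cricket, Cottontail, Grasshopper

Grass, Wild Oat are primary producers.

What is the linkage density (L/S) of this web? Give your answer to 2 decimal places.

There are L = 19 links among S = 11 species.
L/S = 19/11 = 1.7273 ≈ 1.73.

L/S = 1.73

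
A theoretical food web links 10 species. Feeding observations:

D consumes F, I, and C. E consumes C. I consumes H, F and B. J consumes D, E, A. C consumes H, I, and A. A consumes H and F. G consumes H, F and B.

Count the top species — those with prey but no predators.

Top species (has prey, but nothing eats it): G, J.
Count: 2.

2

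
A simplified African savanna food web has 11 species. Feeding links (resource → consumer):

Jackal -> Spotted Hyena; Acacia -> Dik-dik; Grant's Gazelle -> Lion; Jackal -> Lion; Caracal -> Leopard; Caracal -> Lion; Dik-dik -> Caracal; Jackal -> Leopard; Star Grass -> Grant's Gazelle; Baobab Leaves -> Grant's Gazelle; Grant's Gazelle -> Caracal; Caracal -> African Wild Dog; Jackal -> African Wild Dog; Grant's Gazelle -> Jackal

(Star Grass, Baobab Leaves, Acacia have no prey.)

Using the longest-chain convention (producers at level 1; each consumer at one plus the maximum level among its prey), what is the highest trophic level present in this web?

4

Producers (level 1): Star Grass, Baobab Leaves, Acacia.
Acacia → Dik-dik → Caracal → Lion gives Lion level 4.
No species has a prey at level 4, so no species reaches level 5.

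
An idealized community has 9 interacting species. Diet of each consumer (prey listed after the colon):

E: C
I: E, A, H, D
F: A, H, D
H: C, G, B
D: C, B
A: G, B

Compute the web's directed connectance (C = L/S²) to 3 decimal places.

C = 0.185

The web has S = 9 species and L = 15 feeding links.
C = L / S² = 15 / 81 = 0.1852 ≈ 0.185.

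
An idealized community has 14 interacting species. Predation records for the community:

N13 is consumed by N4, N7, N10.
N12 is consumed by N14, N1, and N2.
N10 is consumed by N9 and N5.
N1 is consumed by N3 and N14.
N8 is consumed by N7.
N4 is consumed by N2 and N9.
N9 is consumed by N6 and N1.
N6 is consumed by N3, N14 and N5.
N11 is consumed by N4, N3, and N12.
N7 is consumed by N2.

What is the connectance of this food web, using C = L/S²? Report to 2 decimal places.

C = 0.11

The web has S = 14 species and L = 22 feeding links.
C = L / S² = 22 / 196 = 0.1122 ≈ 0.11.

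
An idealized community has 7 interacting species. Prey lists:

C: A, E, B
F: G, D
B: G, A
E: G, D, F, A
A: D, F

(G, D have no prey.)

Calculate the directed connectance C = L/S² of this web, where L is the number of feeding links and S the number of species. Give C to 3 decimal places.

The web has S = 7 species and L = 13 feeding links.
C = L / S² = 13 / 49 = 0.2653 ≈ 0.265.

C = 0.265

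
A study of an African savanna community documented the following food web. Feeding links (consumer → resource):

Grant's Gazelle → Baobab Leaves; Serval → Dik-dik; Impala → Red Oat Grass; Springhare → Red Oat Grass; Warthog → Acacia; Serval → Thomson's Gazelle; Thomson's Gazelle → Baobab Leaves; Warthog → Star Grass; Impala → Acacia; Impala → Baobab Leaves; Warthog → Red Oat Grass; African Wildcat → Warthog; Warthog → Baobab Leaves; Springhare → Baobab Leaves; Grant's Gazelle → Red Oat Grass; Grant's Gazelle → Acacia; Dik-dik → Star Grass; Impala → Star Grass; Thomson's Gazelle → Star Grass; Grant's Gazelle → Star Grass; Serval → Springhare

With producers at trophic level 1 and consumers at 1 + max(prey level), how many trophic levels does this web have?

3

Producers (level 1): Baobab Leaves, Star Grass, Red Oat Grass, Acacia.
Baobab Leaves → Thomson's Gazelle → Serval gives Serval level 3.
No species has a prey at level 3, so no species reaches level 4.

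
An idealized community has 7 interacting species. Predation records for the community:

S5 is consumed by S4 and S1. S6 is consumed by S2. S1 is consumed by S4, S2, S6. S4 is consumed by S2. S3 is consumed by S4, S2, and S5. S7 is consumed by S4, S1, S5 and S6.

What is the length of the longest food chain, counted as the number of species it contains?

5 species

One longest chain: S3 → S5 → S1 → S4 → S2.
It has 5 species and 4 links.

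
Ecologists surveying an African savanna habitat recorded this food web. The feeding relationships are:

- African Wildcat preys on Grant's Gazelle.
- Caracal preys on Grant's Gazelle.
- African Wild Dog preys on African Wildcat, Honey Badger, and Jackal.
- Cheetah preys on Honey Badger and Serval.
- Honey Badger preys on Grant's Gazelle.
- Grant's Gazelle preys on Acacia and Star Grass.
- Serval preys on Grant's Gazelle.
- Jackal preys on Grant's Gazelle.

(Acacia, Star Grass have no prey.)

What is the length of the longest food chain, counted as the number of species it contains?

4 species

One longest chain: Acacia → Grant's Gazelle → Serval → Cheetah.
It has 4 species and 3 links.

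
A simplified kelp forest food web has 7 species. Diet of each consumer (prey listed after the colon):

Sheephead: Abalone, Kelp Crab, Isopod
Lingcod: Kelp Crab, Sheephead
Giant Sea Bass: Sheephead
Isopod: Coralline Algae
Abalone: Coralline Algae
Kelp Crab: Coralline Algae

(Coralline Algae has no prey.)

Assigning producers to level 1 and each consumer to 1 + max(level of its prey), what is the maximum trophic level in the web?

4

Producers (level 1): Coralline Algae.
Coralline Algae → Abalone → Sheephead → Giant Sea Bass gives Giant Sea Bass level 4.
No species has a prey at level 4, so no species reaches level 5.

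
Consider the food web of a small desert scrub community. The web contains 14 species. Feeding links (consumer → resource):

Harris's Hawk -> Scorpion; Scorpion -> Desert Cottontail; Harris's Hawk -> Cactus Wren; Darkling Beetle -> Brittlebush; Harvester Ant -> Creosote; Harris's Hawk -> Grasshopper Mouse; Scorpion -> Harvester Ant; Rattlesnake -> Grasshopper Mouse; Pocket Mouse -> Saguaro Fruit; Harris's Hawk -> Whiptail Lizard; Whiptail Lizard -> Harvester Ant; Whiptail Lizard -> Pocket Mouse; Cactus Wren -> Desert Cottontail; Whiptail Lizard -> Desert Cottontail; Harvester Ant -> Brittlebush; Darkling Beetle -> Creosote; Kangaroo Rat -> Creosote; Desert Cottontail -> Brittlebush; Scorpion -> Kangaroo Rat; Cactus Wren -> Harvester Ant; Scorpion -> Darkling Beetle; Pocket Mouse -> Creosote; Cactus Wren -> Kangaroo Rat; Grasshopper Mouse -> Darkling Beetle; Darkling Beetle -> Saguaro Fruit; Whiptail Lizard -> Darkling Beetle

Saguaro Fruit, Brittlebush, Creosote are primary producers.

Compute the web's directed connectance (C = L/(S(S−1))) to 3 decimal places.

C = 0.143

The web has S = 14 species and L = 26 feeding links.
C = L / (S(S−1)) = 26 / 182 = 0.1429 ≈ 0.143.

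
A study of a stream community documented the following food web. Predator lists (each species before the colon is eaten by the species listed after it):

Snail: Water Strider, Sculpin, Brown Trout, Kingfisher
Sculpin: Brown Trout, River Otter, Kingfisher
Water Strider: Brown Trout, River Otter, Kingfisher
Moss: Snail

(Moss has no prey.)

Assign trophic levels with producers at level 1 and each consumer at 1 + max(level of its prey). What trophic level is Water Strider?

Moss is a producer → level 1.
Snail eats Moss → level 2.
Water Strider eats Snail → level 3.

Trophic level 3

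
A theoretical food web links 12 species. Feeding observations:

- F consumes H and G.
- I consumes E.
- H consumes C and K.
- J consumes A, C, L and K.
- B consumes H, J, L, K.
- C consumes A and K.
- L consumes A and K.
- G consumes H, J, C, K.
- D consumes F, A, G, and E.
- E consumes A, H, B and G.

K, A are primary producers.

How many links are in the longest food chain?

5 links

One longest chain: K → L → J → G → E → I.
It has 6 species and 5 links.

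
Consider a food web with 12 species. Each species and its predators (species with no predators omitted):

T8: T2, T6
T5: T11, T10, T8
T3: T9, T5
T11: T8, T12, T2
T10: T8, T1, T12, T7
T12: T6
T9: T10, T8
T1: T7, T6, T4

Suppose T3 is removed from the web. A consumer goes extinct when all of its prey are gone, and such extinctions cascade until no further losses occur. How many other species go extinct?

Remove T3.
Round 1: T9 (all prey gone), T5 (all prey gone) → extinct.
Round 2: T11 (all prey gone), T10 (all prey gone) → extinct.
Round 3: T8 (all prey gone), T1 (all prey gone), T12 (all prey gone) → extinct.
Round 4: T2 (all prey gone), T7 (all prey gone), T6 (all prey gone), T4 (all prey gone) → extinct.
No further losses. Total secondary extinctions: 11.

11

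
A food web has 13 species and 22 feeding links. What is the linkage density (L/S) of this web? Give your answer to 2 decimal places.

There are L = 22 links among S = 13 species.
L/S = 22/13 = 1.6923 ≈ 1.69.

L/S = 1.69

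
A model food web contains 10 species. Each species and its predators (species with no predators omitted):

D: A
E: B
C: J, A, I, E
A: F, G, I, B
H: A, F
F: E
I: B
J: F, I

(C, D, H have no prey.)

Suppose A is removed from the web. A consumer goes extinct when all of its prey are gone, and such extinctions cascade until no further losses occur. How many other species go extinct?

Remove A.
Round 1: G (all prey gone) → extinct.
No further losses. Total secondary extinctions: 1.

1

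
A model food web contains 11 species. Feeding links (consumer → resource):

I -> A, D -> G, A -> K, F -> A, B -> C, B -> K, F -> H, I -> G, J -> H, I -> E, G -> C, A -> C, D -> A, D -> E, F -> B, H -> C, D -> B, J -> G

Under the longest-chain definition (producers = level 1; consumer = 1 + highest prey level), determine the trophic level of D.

Trophic level 3

K is a producer → level 1.
A eats K (level 1); other prey at levels: C 1 → level 2.
D eats A (level 2); other prey at levels: E 1, G 2, B 2 → level 3.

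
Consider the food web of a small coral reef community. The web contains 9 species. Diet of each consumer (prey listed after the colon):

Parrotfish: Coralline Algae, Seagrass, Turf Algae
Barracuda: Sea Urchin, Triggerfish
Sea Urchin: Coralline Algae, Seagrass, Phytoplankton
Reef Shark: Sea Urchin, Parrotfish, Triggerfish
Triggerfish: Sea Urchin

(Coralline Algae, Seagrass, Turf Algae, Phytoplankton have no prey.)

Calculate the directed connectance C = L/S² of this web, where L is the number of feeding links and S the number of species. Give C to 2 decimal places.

The web has S = 9 species and L = 12 feeding links.
C = L / S² = 12 / 81 = 0.1481 ≈ 0.15.

C = 0.15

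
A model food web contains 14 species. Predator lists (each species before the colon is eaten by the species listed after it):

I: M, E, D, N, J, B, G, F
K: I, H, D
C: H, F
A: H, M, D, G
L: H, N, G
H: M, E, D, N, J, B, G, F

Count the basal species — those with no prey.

4

Basal species (no prey listed): A, K, C, L.
Count: 4.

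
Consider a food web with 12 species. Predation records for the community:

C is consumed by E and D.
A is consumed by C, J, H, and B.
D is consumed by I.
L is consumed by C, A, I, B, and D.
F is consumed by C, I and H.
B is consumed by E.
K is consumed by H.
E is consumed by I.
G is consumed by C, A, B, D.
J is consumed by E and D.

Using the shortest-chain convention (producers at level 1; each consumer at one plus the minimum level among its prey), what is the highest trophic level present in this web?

Producers (level 1): G, F, K, L.
Following each consumer down to its lowest-level prey: G → B → E (levels 1 through 3).
All prey of E (B 2, C 2, J 3) are at level 2 or above, so E is at level 1 + 2 = 3.
Every consumer has at least one prey at level 2 or below, so none exceeds level 3.

3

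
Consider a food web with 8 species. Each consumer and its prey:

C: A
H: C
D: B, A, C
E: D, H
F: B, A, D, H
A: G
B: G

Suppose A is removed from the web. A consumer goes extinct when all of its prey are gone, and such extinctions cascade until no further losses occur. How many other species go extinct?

Remove A.
Round 1: C (all prey gone) → extinct.
Round 2: H (all prey gone) → extinct.
No further losses. Total secondary extinctions: 2.

2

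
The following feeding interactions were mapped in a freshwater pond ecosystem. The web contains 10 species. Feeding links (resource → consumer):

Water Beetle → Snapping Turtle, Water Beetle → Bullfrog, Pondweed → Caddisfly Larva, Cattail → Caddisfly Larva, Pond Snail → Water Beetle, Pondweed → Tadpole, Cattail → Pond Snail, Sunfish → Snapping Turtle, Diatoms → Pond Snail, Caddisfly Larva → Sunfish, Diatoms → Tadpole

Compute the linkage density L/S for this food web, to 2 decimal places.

L/S = 1.10

There are L = 11 links among S = 10 species.
L/S = 11/10 = 1.1000 ≈ 1.10.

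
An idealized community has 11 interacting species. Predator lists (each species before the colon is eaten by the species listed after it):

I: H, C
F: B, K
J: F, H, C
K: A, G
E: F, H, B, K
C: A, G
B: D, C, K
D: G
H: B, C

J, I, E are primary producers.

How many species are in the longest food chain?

5 species

One longest chain: J → F → B → K → A.
It has 5 species and 4 links.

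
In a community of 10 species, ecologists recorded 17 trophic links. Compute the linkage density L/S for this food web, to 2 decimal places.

There are L = 17 links among S = 10 species.
L/S = 17/10 = 1.7000 ≈ 1.70.

L/S = 1.70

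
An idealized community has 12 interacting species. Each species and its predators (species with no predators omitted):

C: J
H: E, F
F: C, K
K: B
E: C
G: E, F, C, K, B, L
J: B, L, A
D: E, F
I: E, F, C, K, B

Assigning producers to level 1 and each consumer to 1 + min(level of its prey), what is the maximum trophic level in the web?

4

Producers (level 1): G, D, H, I.
Following each consumer down to its lowest-level prey: G → C → J → A (levels 1 through 4).
All prey of A (J 3) are at level 3 or above, so A is at level 1 + 3 = 4.
Every consumer has at least one prey at level 3 or below, so none exceeds level 4.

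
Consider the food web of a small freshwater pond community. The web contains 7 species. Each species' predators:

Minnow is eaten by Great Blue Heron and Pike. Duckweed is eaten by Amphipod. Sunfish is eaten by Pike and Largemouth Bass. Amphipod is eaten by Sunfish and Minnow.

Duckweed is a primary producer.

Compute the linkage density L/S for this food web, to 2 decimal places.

There are L = 7 links among S = 7 species.
L/S = 7/7 = 1.0000 ≈ 1.00.

L/S = 1.00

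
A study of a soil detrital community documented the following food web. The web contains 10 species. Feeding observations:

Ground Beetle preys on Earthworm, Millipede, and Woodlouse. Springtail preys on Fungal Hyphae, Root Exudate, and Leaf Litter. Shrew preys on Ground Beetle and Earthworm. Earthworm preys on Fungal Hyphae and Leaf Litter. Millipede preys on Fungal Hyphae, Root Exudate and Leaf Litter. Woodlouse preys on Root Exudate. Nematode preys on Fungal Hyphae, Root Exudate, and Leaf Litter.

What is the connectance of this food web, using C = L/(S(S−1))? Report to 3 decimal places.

C = 0.189

The web has S = 10 species and L = 17 feeding links.
C = L / (S(S−1)) = 17 / 90 = 0.1889 ≈ 0.189.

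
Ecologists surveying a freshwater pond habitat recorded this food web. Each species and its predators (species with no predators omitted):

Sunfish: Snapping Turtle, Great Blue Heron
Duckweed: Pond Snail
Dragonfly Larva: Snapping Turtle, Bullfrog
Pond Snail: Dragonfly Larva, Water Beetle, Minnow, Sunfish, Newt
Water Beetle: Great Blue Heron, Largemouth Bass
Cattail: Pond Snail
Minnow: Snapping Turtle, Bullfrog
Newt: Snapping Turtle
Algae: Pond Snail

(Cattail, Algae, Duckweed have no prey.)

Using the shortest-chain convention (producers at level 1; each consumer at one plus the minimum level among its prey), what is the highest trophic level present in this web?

Producers (level 1): Cattail, Algae, Duckweed.
Following each consumer down to its lowest-level prey: Cattail → Pond Snail → Water Beetle → Largemouth Bass (levels 1 through 4).
All prey of Largemouth Bass (Water Beetle 3) are at level 3 or above, so Largemouth Bass is at level 1 + 3 = 4.
Every consumer has at least one prey at level 3 or below, so none exceeds level 4.

4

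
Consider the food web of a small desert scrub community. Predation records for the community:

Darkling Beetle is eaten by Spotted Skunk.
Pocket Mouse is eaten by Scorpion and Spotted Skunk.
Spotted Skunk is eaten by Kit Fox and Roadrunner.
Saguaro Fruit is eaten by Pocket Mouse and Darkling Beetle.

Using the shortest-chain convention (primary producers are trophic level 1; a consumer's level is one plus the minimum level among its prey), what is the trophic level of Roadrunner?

Saguaro Fruit is a producer → level 1.
Darkling Beetle eats Saguaro Fruit → level 2.
Spotted Skunk eats Darkling Beetle → level 3.
Roadrunner eats Spotted Skunk → level 4.
No prey of Roadrunner is below level 3, so 4 is the minimum.

Trophic level 4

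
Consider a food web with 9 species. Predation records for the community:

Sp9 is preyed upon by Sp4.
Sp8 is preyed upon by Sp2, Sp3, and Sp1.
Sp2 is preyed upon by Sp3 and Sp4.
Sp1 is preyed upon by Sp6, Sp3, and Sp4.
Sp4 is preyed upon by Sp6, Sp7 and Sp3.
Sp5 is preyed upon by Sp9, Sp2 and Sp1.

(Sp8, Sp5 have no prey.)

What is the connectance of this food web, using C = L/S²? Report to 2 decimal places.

C = 0.19

The web has S = 9 species and L = 15 feeding links.
C = L / S² = 15 / 81 = 0.1852 ≈ 0.19.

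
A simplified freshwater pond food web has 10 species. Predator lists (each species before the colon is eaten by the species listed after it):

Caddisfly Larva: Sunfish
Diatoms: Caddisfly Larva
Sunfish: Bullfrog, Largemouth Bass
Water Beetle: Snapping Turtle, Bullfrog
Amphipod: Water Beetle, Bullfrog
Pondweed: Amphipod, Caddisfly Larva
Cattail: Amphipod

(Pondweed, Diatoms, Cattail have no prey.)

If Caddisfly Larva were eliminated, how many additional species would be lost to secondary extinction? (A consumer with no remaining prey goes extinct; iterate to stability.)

2

Remove Caddisfly Larva.
Round 1: Sunfish (all prey gone) → extinct.
Round 2: Largemouth Bass (all prey gone) → extinct.
No further losses. Total secondary extinctions: 2.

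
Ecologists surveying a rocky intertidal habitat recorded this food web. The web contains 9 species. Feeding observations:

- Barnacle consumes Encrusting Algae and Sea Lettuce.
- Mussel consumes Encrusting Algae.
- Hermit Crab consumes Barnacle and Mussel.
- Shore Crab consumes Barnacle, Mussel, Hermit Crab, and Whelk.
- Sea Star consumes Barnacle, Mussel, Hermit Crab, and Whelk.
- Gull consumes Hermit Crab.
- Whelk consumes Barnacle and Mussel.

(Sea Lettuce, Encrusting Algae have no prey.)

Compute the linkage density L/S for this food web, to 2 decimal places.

L/S = 1.78

There are L = 16 links among S = 9 species.
L/S = 16/9 = 1.7778 ≈ 1.78.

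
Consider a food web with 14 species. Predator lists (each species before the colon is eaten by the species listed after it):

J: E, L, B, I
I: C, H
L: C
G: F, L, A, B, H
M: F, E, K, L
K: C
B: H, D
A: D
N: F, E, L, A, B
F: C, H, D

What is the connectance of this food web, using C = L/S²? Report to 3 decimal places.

The web has S = 14 species and L = 28 feeding links.
C = L / S² = 28 / 196 = 0.1429 ≈ 0.143.

C = 0.143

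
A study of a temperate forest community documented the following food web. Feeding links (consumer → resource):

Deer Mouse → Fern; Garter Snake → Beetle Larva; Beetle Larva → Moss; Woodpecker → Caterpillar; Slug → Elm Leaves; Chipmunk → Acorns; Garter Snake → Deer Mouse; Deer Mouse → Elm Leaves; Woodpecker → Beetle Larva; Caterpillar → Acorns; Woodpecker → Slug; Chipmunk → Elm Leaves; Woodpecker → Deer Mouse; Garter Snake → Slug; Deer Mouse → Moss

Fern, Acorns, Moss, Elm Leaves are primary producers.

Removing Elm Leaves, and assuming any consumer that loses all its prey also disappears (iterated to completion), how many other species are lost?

1

Remove Elm Leaves.
Round 1: Slug (all prey gone) → extinct.
No further losses. Total secondary extinctions: 1.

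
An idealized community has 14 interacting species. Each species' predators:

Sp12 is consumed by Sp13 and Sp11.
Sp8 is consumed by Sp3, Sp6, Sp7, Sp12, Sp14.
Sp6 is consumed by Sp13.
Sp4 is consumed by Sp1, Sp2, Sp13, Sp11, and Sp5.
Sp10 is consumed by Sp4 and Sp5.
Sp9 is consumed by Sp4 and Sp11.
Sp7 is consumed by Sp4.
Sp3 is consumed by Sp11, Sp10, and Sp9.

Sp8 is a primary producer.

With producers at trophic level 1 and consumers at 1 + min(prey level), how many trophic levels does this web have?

4

Producers (level 1): Sp8.
Following each consumer down to its lowest-level prey: Sp8 → Sp7 → Sp4 → Sp2 (levels 1 through 4).
All prey of Sp2 (Sp4 3) are at level 3 or above, so Sp2 is at level 1 + 3 = 4.
Every consumer has at least one prey at level 3 or below, so none exceeds level 4.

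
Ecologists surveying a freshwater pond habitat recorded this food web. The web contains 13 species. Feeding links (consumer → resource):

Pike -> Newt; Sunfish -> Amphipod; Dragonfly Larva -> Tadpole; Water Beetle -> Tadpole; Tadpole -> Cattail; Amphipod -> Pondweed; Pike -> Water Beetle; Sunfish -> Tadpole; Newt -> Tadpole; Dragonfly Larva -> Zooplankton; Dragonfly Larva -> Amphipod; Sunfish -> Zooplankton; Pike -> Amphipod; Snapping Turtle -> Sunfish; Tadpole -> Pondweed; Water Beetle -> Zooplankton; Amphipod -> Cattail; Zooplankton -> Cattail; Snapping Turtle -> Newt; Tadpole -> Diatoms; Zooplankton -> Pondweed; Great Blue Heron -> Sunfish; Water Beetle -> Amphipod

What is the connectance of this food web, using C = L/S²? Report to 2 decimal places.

The web has S = 13 species and L = 23 feeding links.
C = L / S² = 23 / 169 = 0.1361 ≈ 0.14.

C = 0.14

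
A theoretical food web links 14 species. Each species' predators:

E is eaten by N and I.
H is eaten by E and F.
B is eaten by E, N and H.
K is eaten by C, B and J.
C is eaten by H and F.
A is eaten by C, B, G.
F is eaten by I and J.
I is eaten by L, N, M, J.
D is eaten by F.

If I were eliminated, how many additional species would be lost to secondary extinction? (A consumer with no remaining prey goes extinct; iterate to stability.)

2

Remove I.
Round 1: M (all prey gone), L (all prey gone) → extinct.
No further losses. Total secondary extinctions: 2.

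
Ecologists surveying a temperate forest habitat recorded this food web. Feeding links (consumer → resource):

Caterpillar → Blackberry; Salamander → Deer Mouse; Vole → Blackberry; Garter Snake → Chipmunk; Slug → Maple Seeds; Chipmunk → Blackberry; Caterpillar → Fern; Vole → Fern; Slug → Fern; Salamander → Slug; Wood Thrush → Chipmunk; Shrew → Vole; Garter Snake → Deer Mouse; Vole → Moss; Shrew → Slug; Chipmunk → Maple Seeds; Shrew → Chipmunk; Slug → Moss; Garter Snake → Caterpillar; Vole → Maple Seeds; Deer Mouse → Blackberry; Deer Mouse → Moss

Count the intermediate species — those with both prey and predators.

5

Intermediate species (has both prey and predators): Deer Mouse, Vole, Slug, Caterpillar, Chipmunk.
Count: 5.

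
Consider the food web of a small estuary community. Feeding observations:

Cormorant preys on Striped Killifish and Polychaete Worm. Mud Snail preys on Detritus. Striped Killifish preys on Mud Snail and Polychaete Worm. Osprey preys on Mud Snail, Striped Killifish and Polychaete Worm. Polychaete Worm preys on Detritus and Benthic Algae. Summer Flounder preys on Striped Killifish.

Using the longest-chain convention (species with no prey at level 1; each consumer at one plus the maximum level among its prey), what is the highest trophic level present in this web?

4

Basal resources (level 1): Detritus, Benthic Algae.
Detritus → Mud Snail → Striped Killifish → Summer Flounder gives Summer Flounder level 4.
No species has a prey at level 4, so no species reaches level 5.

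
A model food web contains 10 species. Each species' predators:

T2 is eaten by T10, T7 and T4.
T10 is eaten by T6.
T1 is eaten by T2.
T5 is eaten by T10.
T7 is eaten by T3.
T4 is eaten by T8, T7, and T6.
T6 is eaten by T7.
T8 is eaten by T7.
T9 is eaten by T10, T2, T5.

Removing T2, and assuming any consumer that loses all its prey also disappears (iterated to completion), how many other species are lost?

Remove T2.
Round 1: T4 (all prey gone) → extinct.
Round 2: T8 (all prey gone) → extinct.
No further losses. Total secondary extinctions: 2.

2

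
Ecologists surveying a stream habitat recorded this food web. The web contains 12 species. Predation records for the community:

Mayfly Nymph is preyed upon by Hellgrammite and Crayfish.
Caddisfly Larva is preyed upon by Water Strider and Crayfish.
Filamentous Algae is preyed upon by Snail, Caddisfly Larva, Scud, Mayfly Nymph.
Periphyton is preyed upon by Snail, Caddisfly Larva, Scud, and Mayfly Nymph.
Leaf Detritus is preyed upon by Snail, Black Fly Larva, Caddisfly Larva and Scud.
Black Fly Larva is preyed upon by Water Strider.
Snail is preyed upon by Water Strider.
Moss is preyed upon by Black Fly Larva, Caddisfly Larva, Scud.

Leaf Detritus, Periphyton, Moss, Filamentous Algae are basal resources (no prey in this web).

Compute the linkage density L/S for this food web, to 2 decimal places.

There are L = 21 links among S = 12 species.
L/S = 21/12 = 1.7500 ≈ 1.75.

L/S = 1.75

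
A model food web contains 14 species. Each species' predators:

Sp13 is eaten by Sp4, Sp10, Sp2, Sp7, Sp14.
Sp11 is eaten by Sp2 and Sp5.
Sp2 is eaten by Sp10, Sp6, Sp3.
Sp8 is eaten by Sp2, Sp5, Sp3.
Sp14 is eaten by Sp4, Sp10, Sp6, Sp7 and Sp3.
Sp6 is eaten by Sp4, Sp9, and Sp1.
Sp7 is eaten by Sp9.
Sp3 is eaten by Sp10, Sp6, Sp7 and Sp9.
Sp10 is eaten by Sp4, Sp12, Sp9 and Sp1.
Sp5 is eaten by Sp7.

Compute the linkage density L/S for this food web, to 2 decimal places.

There are L = 31 links among S = 14 species.
L/S = 31/14 = 2.2143 ≈ 2.21.

L/S = 2.21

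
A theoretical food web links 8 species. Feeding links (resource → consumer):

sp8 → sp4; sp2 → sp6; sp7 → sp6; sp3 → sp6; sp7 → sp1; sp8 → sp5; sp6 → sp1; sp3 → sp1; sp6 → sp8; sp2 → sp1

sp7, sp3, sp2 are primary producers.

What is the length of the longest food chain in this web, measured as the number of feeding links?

One longest chain: sp7 → sp6 → sp8 → sp4.
It has 4 species and 3 links.

3 links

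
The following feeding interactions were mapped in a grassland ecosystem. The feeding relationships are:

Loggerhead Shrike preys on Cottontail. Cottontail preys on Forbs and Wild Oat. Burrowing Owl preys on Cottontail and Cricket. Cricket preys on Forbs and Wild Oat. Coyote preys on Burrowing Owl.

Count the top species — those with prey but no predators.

Top species (has prey, but nothing eats it): Loggerhead Shrike, Coyote.
Count: 2.

2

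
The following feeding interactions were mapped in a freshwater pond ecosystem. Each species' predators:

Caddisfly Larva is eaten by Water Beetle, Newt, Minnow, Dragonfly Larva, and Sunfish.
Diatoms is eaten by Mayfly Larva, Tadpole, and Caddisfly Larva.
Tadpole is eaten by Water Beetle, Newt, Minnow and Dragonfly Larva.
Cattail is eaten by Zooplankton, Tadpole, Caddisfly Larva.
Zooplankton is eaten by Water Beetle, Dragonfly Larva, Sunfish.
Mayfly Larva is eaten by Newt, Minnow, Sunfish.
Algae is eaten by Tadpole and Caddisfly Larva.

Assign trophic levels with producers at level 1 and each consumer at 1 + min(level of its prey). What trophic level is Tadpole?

Trophic level 2

Cattail is a producer → level 1.
Tadpole eats Cattail → level 2.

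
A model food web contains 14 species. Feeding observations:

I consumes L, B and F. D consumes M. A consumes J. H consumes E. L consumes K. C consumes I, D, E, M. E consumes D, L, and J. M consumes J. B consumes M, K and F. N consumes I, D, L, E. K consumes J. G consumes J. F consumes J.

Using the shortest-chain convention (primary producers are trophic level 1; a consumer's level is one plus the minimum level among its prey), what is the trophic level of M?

J is a producer → level 1.
M eats J → level 2.

Trophic level 2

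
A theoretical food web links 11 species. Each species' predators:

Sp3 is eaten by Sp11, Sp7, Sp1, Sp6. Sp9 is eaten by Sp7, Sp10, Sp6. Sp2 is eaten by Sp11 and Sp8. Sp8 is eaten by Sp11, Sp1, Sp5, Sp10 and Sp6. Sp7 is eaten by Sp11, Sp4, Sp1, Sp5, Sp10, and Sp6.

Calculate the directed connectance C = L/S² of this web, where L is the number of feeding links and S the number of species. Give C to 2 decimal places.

C = 0.17

The web has S = 11 species and L = 20 feeding links.
C = L / S² = 20 / 121 = 0.1653 ≈ 0.17.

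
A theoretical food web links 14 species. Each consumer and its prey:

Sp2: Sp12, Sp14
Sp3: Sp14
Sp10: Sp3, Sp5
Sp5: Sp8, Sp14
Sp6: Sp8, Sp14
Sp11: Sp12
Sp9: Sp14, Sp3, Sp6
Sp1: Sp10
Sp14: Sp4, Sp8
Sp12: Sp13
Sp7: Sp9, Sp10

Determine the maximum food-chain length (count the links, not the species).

4 links

One longest chain: Sp4 → Sp14 → Sp3 → Sp10 → Sp1.
It has 5 species and 4 links.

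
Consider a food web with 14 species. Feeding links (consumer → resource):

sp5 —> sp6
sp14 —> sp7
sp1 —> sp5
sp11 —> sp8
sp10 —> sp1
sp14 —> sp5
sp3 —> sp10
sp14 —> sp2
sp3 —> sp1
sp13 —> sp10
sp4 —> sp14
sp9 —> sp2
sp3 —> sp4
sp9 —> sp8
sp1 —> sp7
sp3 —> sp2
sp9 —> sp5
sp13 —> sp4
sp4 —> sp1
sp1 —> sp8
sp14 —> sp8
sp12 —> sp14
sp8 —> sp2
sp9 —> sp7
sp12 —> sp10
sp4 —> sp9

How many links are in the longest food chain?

One longest chain: sp6 → sp5 → sp1 → sp10 → sp3.
It has 5 species and 4 links.

4 links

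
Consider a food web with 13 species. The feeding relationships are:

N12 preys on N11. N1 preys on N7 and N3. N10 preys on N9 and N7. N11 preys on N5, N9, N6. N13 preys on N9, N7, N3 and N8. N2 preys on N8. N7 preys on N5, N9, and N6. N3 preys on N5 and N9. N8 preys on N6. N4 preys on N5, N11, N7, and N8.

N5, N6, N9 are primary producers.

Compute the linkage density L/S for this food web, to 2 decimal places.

There are L = 23 links among S = 13 species.
L/S = 23/13 = 1.7692 ≈ 1.77.

L/S = 1.77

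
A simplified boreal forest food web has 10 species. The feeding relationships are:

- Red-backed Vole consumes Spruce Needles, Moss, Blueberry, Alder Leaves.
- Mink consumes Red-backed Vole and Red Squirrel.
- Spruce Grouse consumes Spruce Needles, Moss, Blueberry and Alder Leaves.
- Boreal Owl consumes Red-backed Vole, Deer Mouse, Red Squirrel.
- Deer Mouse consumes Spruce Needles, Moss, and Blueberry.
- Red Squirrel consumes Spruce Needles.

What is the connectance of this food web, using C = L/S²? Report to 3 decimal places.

C = 0.170

The web has S = 10 species and L = 17 feeding links.
C = L / S² = 17 / 100 = 0.1700 ≈ 0.170.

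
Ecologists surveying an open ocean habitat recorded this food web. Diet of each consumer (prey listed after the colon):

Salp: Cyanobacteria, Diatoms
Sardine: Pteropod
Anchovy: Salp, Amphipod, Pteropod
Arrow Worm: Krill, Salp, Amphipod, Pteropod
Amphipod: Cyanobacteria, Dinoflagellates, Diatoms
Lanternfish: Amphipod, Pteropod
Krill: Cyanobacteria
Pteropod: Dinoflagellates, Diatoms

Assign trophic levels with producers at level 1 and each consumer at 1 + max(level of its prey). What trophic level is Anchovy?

Trophic level 3

Cyanobacteria is a producer → level 1.
Salp eats Cyanobacteria (level 1); other prey at levels: Diatoms 1 → level 2.
Anchovy eats Salp (level 2); other prey at levels: Amphipod 2, Pteropod 2 → level 3.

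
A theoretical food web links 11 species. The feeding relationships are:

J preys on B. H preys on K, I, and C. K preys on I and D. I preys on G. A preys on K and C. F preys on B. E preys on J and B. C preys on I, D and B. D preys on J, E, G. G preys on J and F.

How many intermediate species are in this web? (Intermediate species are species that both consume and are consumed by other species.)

8

Intermediate species (has both prey and predators): J, F, G, E, D, I, C, K.
Count: 8.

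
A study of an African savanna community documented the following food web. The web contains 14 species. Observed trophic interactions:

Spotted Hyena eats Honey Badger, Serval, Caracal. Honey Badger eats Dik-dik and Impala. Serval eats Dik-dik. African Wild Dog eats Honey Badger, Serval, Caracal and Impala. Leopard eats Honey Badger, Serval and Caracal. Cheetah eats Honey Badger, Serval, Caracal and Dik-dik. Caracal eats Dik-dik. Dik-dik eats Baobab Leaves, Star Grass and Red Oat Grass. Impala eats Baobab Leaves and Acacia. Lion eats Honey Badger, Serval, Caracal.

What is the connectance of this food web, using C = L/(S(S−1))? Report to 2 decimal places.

The web has S = 14 species and L = 26 feeding links.
C = L / (S(S−1)) = 26 / 182 = 0.1429 ≈ 0.14.

C = 0.14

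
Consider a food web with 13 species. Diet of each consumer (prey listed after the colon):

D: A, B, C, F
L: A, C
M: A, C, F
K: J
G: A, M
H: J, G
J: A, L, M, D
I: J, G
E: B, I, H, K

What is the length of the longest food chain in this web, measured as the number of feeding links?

One longest chain: A → M → G → I → E.
It has 5 species and 4 links.

4 links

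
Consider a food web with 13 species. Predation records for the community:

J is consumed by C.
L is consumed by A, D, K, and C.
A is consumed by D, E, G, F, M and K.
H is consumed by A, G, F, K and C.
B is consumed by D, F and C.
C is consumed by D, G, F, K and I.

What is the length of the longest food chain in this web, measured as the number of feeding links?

2 links

One longest chain: B → C → I.
It has 3 species and 2 links.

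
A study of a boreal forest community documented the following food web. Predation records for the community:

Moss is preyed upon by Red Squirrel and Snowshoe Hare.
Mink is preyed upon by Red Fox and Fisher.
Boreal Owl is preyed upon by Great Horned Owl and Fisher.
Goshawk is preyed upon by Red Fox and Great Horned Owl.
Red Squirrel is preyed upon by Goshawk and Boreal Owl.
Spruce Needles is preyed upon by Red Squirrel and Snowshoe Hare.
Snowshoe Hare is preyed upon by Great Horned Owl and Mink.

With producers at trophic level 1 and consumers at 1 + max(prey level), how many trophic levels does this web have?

Producers (level 1): Spruce Needles, Moss.
Spruce Needles → Red Squirrel → Boreal Owl → Fisher gives Fisher level 4.
No species has a prey at level 4, so no species reaches level 5.

4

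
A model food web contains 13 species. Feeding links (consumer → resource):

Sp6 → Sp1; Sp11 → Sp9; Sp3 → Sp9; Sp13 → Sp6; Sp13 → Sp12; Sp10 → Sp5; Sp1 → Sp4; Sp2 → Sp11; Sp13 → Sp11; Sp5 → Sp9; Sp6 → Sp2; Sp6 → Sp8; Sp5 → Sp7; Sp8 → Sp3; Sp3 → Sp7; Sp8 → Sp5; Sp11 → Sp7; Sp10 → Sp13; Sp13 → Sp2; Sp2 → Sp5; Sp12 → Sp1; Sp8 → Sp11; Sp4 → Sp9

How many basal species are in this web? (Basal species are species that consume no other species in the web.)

2

Basal species (no prey listed): Sp9, Sp7.
Count: 2.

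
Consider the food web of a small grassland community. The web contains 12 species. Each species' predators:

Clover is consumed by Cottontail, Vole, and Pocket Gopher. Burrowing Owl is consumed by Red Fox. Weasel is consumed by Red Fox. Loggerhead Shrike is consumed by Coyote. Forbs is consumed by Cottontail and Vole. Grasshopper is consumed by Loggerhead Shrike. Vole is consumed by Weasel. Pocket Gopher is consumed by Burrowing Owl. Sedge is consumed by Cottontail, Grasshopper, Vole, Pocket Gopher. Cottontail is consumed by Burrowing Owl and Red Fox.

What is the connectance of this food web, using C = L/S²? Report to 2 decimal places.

The web has S = 12 species and L = 17 feeding links.
C = L / S² = 17 / 144 = 0.1181 ≈ 0.12.

C = 0.12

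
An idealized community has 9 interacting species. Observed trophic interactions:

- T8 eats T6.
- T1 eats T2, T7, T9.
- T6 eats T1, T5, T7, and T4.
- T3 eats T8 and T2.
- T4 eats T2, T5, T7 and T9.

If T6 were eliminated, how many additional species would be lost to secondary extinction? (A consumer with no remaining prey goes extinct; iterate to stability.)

Remove T6.
Round 1: T8 (all prey gone) → extinct.
No further losses. Total secondary extinctions: 1.

1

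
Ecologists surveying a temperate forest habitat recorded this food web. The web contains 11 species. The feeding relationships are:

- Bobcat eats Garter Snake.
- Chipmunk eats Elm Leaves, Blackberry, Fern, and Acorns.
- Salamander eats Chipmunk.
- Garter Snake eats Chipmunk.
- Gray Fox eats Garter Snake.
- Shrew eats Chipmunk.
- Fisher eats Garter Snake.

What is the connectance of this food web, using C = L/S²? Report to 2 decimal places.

The web has S = 11 species and L = 10 feeding links.
C = L / S² = 10 / 121 = 0.0826 ≈ 0.08.

C = 0.08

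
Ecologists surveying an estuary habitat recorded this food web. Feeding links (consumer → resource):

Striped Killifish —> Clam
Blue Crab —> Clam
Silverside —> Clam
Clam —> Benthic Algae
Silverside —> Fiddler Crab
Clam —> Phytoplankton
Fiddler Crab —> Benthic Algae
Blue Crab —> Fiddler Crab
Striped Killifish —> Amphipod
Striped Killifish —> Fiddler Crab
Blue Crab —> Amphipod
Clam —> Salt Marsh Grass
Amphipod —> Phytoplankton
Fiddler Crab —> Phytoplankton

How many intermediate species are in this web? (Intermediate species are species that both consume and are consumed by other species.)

Intermediate species (has both prey and predators): Clam, Amphipod, Fiddler Crab.
Count: 3.

3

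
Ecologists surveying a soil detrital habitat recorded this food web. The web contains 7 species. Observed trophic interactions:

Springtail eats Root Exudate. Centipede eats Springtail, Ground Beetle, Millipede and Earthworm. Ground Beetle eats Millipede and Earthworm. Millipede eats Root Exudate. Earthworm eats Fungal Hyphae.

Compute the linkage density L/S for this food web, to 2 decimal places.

There are L = 9 links among S = 7 species.
L/S = 9/7 = 1.2857 ≈ 1.29.

L/S = 1.29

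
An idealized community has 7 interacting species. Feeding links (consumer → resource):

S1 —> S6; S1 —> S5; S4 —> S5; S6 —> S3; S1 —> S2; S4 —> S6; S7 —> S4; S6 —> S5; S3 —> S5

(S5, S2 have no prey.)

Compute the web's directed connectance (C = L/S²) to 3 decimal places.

C = 0.184

The web has S = 7 species and L = 9 feeding links.
C = L / S² = 9 / 49 = 0.1837 ≈ 0.184.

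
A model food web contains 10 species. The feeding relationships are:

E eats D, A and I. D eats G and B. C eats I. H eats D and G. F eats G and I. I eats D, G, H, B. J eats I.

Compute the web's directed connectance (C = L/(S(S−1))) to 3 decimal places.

C = 0.167

The web has S = 10 species and L = 15 feeding links.
C = L / (S(S−1)) = 15 / 90 = 0.1667 ≈ 0.167.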